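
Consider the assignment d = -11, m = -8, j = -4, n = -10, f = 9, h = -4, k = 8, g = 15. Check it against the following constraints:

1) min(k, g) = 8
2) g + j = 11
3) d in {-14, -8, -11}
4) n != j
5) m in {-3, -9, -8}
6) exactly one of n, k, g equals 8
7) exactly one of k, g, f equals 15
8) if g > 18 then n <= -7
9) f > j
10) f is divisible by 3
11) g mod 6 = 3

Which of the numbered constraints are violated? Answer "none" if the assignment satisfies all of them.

Yes — all constraints hold.

1) min(8, 15) = 8 — holds.
2) g + j = 15 + (-4) = 11 — holds.
3) d = -11 is in {-14, -8, -11} — holds.
4) n = -10, j = -4; distinct — holds.
5) m = -8 is in {-3, -9, -8} — holds.
6) n=-10, k=8, g=15; 1 of them equals 8 — holds.
7) k=8, g=15, f=9; 1 of them equals 15 — holds.
8) g = 15, not > 18; antecedent false, conditional vacuously true — holds.
9) f = 9, j = -4; 9 > -4 — holds.
10) 9 / 3 = 3, so 3 divides 9 — holds.
11) 15 mod 6 = 3 — holds.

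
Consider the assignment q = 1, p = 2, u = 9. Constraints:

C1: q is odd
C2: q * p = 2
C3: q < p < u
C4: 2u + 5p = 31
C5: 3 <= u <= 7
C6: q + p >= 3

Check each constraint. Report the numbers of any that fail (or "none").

No — constraints 4, 5 are not satisfied.

C1: q = 1 is odd  yes
C2: q * p = 1 * 2 = 2  yes
C3: values 1 < 2 < 9  yes
C4: 2u + 5p = 2(9) + 5(2) = 28, not 31  no
C5: u = 9 is outside [3, 7]  no
C6: q + p = 1 + 2 = 3; 3 ≥ 3  yes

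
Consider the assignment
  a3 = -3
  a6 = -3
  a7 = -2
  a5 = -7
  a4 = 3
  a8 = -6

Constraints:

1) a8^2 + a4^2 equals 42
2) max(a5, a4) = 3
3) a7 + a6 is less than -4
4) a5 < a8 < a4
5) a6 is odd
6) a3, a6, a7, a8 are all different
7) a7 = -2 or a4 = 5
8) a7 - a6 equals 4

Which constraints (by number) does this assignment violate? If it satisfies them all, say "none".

No — constraints 1, 6, 8 are not satisfied.

1) a8^2 + a4^2 = (-6)^2 + 3^2 = 36 + 9 = 45, not 42  FAIL
2) max(-7, 3) = 3  OK
3) a7 + a6 = -2 + (-3) = -5; -5 < -4  OK
4) values -7 < -6 < 3  OK
5) a6 = -3 is odd  OK
6) a3 = a6 = -3, not all different  FAIL
7) a7 = -2 = -2 (first disjunct)  OK
8) a7 - a6 = -2 - (-3) = 1, not 4  FAIL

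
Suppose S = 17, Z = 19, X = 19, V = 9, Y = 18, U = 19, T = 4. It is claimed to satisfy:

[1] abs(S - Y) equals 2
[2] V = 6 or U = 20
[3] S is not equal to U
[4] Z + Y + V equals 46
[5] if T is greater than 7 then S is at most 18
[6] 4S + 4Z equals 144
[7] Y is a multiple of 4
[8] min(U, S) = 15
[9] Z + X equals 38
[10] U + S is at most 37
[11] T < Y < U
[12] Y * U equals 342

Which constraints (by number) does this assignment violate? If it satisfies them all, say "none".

[1] abs(17 - 18) = 1, not 2  FAIL
[2] V = 9 ≠ 6 and U = 19 ≠ 20; both disjuncts false  FAIL
[3] S = 17, U = 19; distinct  OK
[4] Z + Y + V = 19 + 18 + 9 = 46  OK
[5] T = 4, not > 7; antecedent false, conditional vacuously true  OK
[6] 4S + 4Z = 4(17) + 4(19) = 144  OK
[7] 18 = 4*4 + 2, so 4 does not divide 18  FAIL
[8] min(19, 17) = 17, not 15  FAIL
[9] Z + X = 19 + 19 = 38  OK
[10] U + S = 19 + 17 = 36; 36 ≤ 37  OK
[11] values 4 < 18 < 19  OK
[12] Y * U = 18 * 19 = 342  OK

Constraints 1, 2, 7, 8 do not hold.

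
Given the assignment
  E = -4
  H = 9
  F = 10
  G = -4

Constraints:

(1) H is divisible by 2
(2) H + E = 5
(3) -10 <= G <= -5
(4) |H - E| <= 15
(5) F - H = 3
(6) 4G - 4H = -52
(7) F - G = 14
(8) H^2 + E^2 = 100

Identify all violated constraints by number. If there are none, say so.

(1) 9 = 2*4 + 1, so 2 does not divide 9 — violated.
(2) H + E = 9 + (-4) = 5 — OK.
(3) G = -4 is outside [-10, -5] — violated.
(4) |9 - (-4)| = 13; 13 ≤ 15 — OK.
(5) F - H = 10 - 9 = 1, not 3 — violated.
(6) 4G - 4H = 4(-4) - 4(9) = -52 — OK.
(7) F - G = 10 - (-4) = 14 — OK.
(8) H^2 + E^2 = 9^2 + (-4)^2 = 81 + 16 = 97, not 100 — violated.

No — constraints 1, 3, 5, 8 are not satisfied.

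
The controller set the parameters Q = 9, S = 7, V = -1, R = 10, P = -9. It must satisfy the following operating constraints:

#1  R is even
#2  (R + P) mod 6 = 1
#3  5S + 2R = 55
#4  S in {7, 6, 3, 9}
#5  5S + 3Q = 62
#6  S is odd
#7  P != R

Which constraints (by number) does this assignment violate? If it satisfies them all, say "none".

#1 R = 10 is even  ✔
#2 R + P = 1; 1 mod 6 = 1  ✔
#3 5S + 2R = 5(7) + 2(10) = 55  ✔
#4 S = 7 is in {7, 6, 3, 9}  ✔
#5 5S + 3Q = 5(7) + 3(9) = 62  ✔
#6 S = 7 is odd  ✔
#7 P = -9, R = 10; distinct  ✔

Yes — all constraints hold.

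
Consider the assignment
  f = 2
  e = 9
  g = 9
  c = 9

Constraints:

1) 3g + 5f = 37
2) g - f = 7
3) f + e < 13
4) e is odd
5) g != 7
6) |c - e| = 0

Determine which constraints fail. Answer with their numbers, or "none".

1) 3g + 5f = 3(9) + 5(2) = 37 — holds.
2) g - f = 9 - 2 = 7 — holds.
3) f + e = 2 + 9 = 11; 11 < 13 — holds.
4) e = 9 is odd — holds.
5) g = 9, and 9 ≠ 7 — holds.
6) |9 - 9| = 0 — holds.

Yes — all constraints hold.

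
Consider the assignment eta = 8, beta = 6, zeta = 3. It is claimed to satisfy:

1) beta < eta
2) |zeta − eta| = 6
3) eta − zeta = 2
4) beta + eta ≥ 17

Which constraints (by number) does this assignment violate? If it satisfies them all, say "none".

Constraints 2, 3, 4 do not hold.

1) beta = 6, eta = 8; 6 < 8 — holds.
2) |3 − 8| = 5, not 6 — does not hold.
3) eta − zeta = 8 − 3 = 5, not 2 — does not hold.
4) beta + eta = 6 + 8 = 14; 14 < 17, bound 17 not met — does not hold.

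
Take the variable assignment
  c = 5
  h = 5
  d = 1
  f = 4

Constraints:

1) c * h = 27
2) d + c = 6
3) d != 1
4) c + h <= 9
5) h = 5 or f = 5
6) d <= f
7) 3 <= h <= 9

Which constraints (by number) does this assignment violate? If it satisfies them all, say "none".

Constraints 1, 3, 4 do not hold.

1) c * h = 5 * 5 = 25, not 27 — violated.
2) d + c = 1 + 5 = 6 — satisfied.
3) d = 1, but 1 is required to differ — violated.
4) c + h = 5 + 5 = 10; 10 > 9, bound 9 not met — violated.
5) h = 5 = 5 (first disjunct) — satisfied.
6) d = 1, f = 4; 1 ≤ 4 — satisfied.
7) h = 5 lies in [3, 9] — satisfied.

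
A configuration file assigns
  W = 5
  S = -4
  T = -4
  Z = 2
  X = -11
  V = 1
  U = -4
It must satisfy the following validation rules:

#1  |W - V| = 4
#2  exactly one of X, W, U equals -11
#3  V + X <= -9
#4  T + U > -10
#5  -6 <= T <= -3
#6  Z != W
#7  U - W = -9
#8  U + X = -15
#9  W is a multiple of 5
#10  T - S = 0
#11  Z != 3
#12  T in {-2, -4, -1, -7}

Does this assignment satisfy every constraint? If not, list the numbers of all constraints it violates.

#1 |5 - 1| = 4 — OK.
#2 X=-11, W=5, U=-4; 1 of them equals -11 — OK.
#3 V + X = 1 + (-11) = -10; -10 ≤ -9 — OK.
#4 T + U = -4 + (-4) = -8; -8 > -10 — OK.
#5 T = -4 lies in [-6, -3] — OK.
#6 Z = 2, W = 5; distinct — OK.
#7 U - W = -4 - 5 = -9 — OK.
#8 U + X = -4 + (-11) = -15 — OK.
#9 5 / 5 = 1, so 5 divides 5 — OK.
#10 T - S = -4 - (-4) = 0 — OK.
#11 Z = 2, and 2 ≠ 3 — OK.
#12 T = -4 is in {-2, -4, -1, -7} — OK.

All constraints are satisfied.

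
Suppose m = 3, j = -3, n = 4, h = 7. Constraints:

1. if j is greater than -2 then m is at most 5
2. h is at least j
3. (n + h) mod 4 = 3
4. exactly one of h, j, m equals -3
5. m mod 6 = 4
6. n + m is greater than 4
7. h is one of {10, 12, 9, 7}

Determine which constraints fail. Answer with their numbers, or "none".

1. j = -3, not > -2; antecedent false, conditional vacuously true — satisfied.
2. h = 7, j = -3; 7 ≥ -3 — satisfied.
3. n + h = 11; 11 mod 4 = 3 — satisfied.
4. h=7, j=-3, m=3; 1 of them equals -3 — satisfied.
5. 3 mod 6 = 3, not 4 — violated.
6. n + m = 4 + 3 = 7; 7 > 4 — satisfied.
7. h = 7 is in {10, 12, 9, 7} — satisfied.

Violated: 5.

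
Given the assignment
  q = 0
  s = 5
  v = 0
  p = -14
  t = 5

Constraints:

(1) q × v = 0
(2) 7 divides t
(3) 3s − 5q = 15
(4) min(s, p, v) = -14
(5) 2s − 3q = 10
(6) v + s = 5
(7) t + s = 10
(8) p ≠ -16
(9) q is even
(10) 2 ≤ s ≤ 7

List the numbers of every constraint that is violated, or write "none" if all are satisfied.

Constraint 2 does not hold.

(1) q × v = 0 × 0 = 0 — OK.
(2) 5 = 7×0 + 5, so 7 does not divide 5 — violated.
(3) 3s − 5q = 3(5) − 5(0) = 15 — OK.
(4) min(5, -14, 0) = -14 — OK.
(5) 2s − 3q = 2(5) − 3(0) = 10 — OK.
(6) v + s = 0 + 5 = 5 — OK.
(7) t + s = 5 + 5 = 10 — OK.
(8) p = -14, and -14 ≠ -16 — OK.
(9) q = 0 is even — OK.
(10) s = 5 lies in [2, 7] — OK.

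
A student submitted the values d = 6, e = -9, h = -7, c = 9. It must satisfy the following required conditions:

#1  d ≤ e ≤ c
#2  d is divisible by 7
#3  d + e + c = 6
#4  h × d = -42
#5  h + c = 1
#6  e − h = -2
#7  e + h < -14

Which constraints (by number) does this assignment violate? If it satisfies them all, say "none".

#1 values 6, -9, 9; d = 6 is not ≤ e = -9 — does not hold.
#2 6 = 7×0 + 6, so 7 does not divide 6 — does not hold.
#3 d + e + c = 6 + (-9) + 9 = 6 — holds.
#4 h × d = -7 × 6 = -42 — holds.
#5 h + c = -7 + 9 = 2, not 1 — does not hold.
#6 e − h = -9 − (-7) = -2 — holds.
#7 e + h = -9 + (-7) = -16; -16 < -14 — holds.

Constraints 1, 2, and 5 do not hold.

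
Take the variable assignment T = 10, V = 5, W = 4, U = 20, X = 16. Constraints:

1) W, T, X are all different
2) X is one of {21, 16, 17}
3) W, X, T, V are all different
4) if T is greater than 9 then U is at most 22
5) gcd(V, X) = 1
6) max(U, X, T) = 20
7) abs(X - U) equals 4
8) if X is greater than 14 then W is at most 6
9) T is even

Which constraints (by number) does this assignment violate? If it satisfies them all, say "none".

1) values 4, 10, 16 are pairwise distinct — holds.
2) X = 16 is in {21, 16, 17} — holds.
3) values 4, 16, 10, 5 are pairwise distinct — holds.
4) T = 10 > 9, so we need U ≤ 22; U = 20 ≤ 22 — holds.
5) gcd(5, 16) = 1 — holds.
6) max(20, 16, 10) = 20 — holds.
7) abs(16 - 20) = 4 — holds.
8) X = 16 > 14, so we need W ≤ 6; W = 4 ≤ 6 — holds.
9) T = 10 is even — holds.

No violations.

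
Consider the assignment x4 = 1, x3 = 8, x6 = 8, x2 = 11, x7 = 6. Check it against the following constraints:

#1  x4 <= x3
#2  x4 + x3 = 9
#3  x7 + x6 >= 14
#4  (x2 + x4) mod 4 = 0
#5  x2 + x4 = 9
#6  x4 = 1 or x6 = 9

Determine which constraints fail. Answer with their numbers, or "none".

No — constraint 5 is not satisfied.

#1 x4 = 1, x3 = 8; 1 ≤ 8 — holds.
#2 x4 + x3 = 1 + 8 = 9 — holds.
#3 x7 + x6 = 6 + 8 = 14; 14 ≥ 14 — holds.
#4 x2 + x4 = 12; 12 mod 4 = 0 — holds.
#5 x2 + x4 = 11 + 1 = 12, not 9 — fails.
#6 x4 = 1 = 1 (first disjunct) — holds.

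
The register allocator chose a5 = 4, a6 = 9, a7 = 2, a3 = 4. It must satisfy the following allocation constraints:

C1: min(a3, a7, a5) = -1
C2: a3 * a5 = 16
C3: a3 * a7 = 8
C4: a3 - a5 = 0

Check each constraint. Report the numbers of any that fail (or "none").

C1: min(4, 2, 4) = 2, not -1  false
C2: a3 * a5 = 4 * 4 = 16  true
C3: a3 * a7 = 4 * 2 = 8  true
C4: a3 - a5 = 4 - 4 = 0  true

No — constraint 1 is not satisfied.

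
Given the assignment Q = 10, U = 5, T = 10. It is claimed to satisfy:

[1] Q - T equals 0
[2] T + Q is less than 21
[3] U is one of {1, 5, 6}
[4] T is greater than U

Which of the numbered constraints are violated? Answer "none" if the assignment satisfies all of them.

[1] Q - T = 10 - 10 = 0 — holds.
[2] T + Q = 10 + 10 = 20; 20 < 21 — holds.
[3] U = 5 is in {1, 5, 6} — holds.
[4] T = 10, U = 5; 10 > 5 — holds.

None — every constraint holds.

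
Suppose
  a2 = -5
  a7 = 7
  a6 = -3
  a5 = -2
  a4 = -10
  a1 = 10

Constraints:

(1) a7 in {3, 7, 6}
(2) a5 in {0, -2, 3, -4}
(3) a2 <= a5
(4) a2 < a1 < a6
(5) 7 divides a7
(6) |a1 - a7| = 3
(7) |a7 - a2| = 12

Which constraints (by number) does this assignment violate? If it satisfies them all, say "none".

(1) a7 = 7 is in {3, 7, 6} — holds.
(2) a5 = -2 is in {0, -2, 3, -4} — holds.
(3) a2 = -5, a5 = -2; -5 ≤ -2 — holds.
(4) values -5, 10, -3; a1 = 10 is not < a6 = -3 — fails.
(5) 7 / 7 = 1, so 7 divides 7 — holds.
(6) |10 - 7| = 3 — holds.
(7) |7 - (-5)| = 12 — holds.

Constraint 4 is violated.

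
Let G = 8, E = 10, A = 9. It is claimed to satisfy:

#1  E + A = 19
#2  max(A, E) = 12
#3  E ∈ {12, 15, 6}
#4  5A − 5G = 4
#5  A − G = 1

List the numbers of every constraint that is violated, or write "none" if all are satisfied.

Constraints 2, 3, 4 do not hold.

#1 E + A = 10 + 9 = 19  true
#2 max(9, 10) = 10, not 12  false
#3 E = 10 is not in {12, 15, 6}  false
#4 5A − 5G = 5(9) − 5(8) = 5, not 4  false
#5 A − G = 9 − 8 = 1  true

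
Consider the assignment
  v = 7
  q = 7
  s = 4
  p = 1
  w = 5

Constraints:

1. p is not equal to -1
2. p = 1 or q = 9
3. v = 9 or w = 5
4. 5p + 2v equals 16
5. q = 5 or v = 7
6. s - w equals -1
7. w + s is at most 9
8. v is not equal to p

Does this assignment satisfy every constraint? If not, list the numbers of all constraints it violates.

1. p = 1, and 1 ≠ -1  yes
2. p = 1 = 1 (first disjunct)  yes
3. v = 7 ≠ 9, but w = 5 = 5 (second disjunct)  yes
4. 5p + 2v = 5(1) + 2(7) = 19, not 16  no
5. q = 7 ≠ 5, but v = 7 = 7 (second disjunct)  yes
6. s - w = 4 - 5 = -1  yes
7. w + s = 5 + 4 = 9; 9 ≤ 9  yes
8. v = 7, p = 1; distinct  yes

The assignment fails constraint 4.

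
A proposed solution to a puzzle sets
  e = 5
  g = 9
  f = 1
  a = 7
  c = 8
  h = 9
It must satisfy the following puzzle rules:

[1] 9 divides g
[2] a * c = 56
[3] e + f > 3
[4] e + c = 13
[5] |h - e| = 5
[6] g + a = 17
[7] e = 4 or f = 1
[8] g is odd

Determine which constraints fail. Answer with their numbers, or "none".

[1] 9 / 9 = 1, so 9 divides 9  ✔
[2] a * c = 7 * 8 = 56  ✔
[3] e + f = 5 + 1 = 6; 6 > 3  ✔
[4] e + c = 5 + 8 = 13  ✔
[5] |9 - 5| = 4, not 5  ✘
[6] g + a = 9 + 7 = 16, not 17  ✘
[7] e = 5 ≠ 4, but f = 1 = 1 (second disjunct)  ✔
[8] g = 9 is odd  ✔

Violated: 5 and 6.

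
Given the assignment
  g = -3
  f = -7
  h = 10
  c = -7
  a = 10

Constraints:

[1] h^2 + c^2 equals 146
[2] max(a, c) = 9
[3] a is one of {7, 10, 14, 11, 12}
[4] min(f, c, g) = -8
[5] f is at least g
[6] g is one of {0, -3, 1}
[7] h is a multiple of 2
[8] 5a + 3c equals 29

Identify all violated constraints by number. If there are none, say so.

Constraints 1, 2, 4, 5 do not hold.

[1] h^2 + c^2 = 10^2 + (-7)^2 = 100 + 49 = 149, not 146 — fails.
[2] max(10, -7) = 10, not 9 — fails.
[3] a = 10 is in {7, 10, 14, 11, 12} — holds.
[4] min(-7, -7, -3) = -7, not -8 — fails.
[5] f = -7, g = -3; -7 < -3 (want ≥) — fails.
[6] g = -3 is in {0, -3, 1} — holds.
[7] 10 / 2 = 5, so 2 divides 10 — holds.
[8] 5a + 3c = 5(10) + 3(-7) = 29 — holds.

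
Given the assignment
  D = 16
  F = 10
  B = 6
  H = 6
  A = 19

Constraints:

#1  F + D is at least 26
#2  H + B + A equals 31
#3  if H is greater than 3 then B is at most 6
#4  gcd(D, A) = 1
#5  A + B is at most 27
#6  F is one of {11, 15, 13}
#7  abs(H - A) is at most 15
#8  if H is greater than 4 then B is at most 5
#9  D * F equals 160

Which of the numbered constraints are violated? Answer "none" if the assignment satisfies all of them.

Constraints 6, 8 do not hold.

#1 F + D = 10 + 16 = 26; 26 ≥ 26 — holds.
#2 H + B + A = 6 + 6 + 19 = 31 — holds.
#3 H = 6 > 3, so we need B ≤ 6; B = 6 ≤ 6 — holds.
#4 gcd(16, 19) = 1 — holds.
#5 A + B = 19 + 6 = 25; 25 ≤ 27 — holds.
#6 F = 10 is not in {11, 15, 13} — does not hold.
#7 abs(6 - 19) = 13; 13 ≤ 15 — holds.
#8 H = 6 > 4, so we need B ≤ 5; but B = 6 > 5 — does not hold.
#9 D * F = 16 * 10 = 160 — holds.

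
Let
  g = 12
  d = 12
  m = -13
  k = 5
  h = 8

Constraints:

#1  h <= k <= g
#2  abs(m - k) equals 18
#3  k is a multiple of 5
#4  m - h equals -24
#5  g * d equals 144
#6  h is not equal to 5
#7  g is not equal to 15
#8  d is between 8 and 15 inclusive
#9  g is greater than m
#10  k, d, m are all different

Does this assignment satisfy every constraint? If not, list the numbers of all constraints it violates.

#1 values 8, 5, 12; h = 8 is not <= k = 5 — violated.
#2 abs(-13 - 5) = 18 — satisfied.
#3 5 / 5 = 1, so 5 divides 5 — satisfied.
#4 m - h = -13 - 8 = -21, not -24 — violated.
#5 g * d = 12 * 12 = 144 — satisfied.
#6 h = 8, and 8 ≠ 5 — satisfied.
#7 g = 12, and 12 ≠ 15 — satisfied.
#8 d = 12 lies in [8, 15] — satisfied.
#9 g = 12, m = -13; 12 > -13 — satisfied.
#10 values 5, 12, -13 are pairwise distinct — satisfied.

Violated: 1, 4.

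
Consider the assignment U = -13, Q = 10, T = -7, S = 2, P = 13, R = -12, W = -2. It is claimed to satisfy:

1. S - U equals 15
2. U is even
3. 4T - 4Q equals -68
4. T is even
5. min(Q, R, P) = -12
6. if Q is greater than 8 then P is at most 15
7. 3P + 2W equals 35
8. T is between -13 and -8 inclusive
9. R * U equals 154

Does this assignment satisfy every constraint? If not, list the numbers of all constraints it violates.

1. S - U = 2 - (-13) = 15  OK
2. U = -13 is odd  FAIL
3. 4T - 4Q = 4(-7) - 4(10) = -68  OK
4. T = -7 is odd  FAIL
5. min(10, -12, 13) = -12  OK
6. Q = 10 > 8, so we need P ≤ 15; P = 13 ≤ 15  OK
7. 3P + 2W = 3(13) + 2(-2) = 35  OK
8. T = -7 is outside [-13, -8]  FAIL
9. R * U = -12 * (-13) = 156, not 154  FAIL

The assignment fails constraints 2, 4, 8, and 9.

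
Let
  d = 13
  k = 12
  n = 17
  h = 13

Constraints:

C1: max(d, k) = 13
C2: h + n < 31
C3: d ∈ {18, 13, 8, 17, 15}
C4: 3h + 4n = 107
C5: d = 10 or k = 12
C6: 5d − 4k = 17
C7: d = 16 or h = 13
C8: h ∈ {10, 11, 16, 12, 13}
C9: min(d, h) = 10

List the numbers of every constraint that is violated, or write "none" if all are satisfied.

C1: max(13, 12) = 13  holds
C2: h + n = 13 + 17 = 30; 30 < 31  holds
C3: d = 13 is in {18, 13, 8, 17, 15}  holds
C4: 3h + 4n = 3(13) + 4(17) = 107  holds
C5: d = 13 ≠ 10, but k = 12 = 12 (second disjunct)  holds
C6: 5d − 4k = 5(13) − 4(12) = 17  holds
C7: d = 13 ≠ 16, but h = 13 = 13 (second disjunct)  holds
C8: h = 13 is in {10, 11, 16, 12, 13}  holds
C9: min(13, 13) = 13, not 10  fails

Constraint 9 does not hold.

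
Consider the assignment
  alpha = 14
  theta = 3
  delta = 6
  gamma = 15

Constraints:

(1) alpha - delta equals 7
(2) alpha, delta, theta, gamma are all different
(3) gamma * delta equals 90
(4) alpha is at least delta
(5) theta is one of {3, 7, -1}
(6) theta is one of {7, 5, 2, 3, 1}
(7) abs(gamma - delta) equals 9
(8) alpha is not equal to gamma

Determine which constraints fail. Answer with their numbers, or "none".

(1) alpha - delta = 14 - 6 = 8, not 7  false
(2) values 14, 6, 3, 15 are pairwise distinct  true
(3) gamma * delta = 15 * 6 = 90  true
(4) alpha = 14, delta = 6; 14 ≥ 6  true
(5) theta = 3 is in {3, 7, -1}  true
(6) theta = 3 is in {7, 5, 2, 3, 1}  true
(7) abs(15 - 6) = 9  true
(8) alpha = 14, gamma = 15; distinct  true

Constraint 1 does not hold.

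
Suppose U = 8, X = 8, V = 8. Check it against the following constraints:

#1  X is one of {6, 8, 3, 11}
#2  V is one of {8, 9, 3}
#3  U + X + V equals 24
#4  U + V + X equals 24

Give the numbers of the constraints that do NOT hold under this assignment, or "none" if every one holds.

No violations.

#1 X = 8 is in {6, 8, 3, 11} — holds.
#2 V = 8 is in {8, 9, 3} — holds.
#3 U + X + V = 8 + 8 + 8 = 24 — holds.
#4 U + V + X = 8 + 8 + 8 = 24 — holds.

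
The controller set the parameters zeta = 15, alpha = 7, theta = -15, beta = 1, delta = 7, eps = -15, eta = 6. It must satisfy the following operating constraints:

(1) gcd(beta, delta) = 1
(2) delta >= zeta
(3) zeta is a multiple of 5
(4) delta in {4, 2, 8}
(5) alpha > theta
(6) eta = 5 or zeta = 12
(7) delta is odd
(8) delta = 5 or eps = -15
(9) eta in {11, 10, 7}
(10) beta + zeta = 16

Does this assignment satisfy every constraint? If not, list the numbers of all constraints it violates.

(1) gcd(1, 7) = 1  holds
(2) delta = 7, zeta = 15; 7 < 15 (want ≥)  fails
(3) 15 / 5 = 3, so 5 divides 15  holds
(4) delta = 7 is not in {4, 2, 8}  fails
(5) alpha = 7, theta = -15; 7 > -15  holds
(6) eta = 6 ≠ 5 and zeta = 15 ≠ 12; both disjuncts false  fails
(7) delta = 7 is odd  holds
(8) delta = 7 ≠ 5, but eps = -15 = -15 (second disjunct)  holds
(9) eta = 6 is not in {11, 10, 7}  fails
(10) beta + zeta = 1 + 15 = 16  holds

Constraints 2, 4, 6, and 9 are violated.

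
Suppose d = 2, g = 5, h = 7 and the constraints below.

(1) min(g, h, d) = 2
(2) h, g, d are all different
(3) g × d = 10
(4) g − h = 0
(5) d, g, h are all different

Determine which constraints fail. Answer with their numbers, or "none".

The assignment fails constraint 4.

(1) min(5, 7, 2) = 2  yes
(2) values 7, 5, 2 are pairwise distinct  yes
(3) g × d = 5 × 2 = 10  yes
(4) g − h = 5 − 7 = -2, not 0  no
(5) values 2, 5, 7 are pairwise distinct  yes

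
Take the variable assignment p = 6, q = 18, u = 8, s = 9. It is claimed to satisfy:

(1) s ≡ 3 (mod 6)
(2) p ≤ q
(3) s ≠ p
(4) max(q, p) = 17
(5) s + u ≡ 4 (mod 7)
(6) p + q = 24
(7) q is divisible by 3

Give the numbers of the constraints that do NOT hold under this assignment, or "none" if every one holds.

(1) 9 mod 6 = 3 — holds.
(2) p = 6, q = 18; 6 ≤ 18 — holds.
(3) s = 9, p = 6; distinct — holds.
(4) max(18, 6) = 18, not 17 — fails.
(5) s + u = 17; 17 mod 7 = 3, not 4 — fails.
(6) p + q = 6 + 18 = 24 — holds.
(7) 18 / 3 = 6, so 3 divides 18 — holds.

Constraints 4 and 5 do not hold.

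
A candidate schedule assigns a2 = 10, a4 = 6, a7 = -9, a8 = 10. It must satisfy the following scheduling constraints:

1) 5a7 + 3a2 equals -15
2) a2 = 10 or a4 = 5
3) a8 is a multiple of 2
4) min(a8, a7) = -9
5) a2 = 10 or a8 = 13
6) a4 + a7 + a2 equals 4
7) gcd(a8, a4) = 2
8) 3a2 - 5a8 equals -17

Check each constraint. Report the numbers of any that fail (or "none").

The assignment fails constraints 6 and 8.

1) 5a7 + 3a2 = 5(-9) + 3(10) = -15 — OK.
2) a2 = 10 = 10 (first disjunct) — OK.
3) 10 / 2 = 5, so 2 divides 10 — OK.
4) min(10, -9) = -9 — OK.
5) a2 = 10 = 10 (first disjunct) — OK.
6) a4 + a7 + a2 = 6 + (-9) + 10 = 7, not 4 — violated.
7) gcd(10, 6) = 2 — OK.
8) 3a2 - 5a8 = 3(10) - 5(10) = -20, not -17 — violated.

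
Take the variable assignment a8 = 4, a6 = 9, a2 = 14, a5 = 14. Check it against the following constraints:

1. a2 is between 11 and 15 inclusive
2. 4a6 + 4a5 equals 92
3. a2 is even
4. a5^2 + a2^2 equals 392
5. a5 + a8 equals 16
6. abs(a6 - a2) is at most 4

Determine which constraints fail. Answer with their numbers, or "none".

1. a2 = 14 lies in [11, 15] — OK.
2. 4a6 + 4a5 = 4(9) + 4(14) = 92 — OK.
3. a2 = 14 is even — OK.
4. a5^2 + a2^2 = 14^2 + 14^2 = 196 + 196 = 392 — OK.
5. a5 + a8 = 14 + 4 = 18, not 16 — violated.
6. abs(9 - 14) = 5; 5 > 4, exceeds bound 4 — violated.

No — constraints 5, 6 are not satisfied.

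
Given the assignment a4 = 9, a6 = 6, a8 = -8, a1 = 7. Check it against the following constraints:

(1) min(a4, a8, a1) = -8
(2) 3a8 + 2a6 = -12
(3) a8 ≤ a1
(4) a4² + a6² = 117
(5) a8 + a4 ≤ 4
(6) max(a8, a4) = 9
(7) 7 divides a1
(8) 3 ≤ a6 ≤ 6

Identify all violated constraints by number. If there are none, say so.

The assignment satisfies every constraint.

(1) min(9, -8, 7) = -8 — holds.
(2) 3a8 + 2a6 = 3(-8) + 2(6) = -12 — holds.
(3) a8 = -8, a1 = 7; -8 ≤ 7 — holds.
(4) a4² + a6² = 9² + 6² = 81 + 36 = 117 — holds.
(5) a8 + a4 = -8 + 9 = 1; 1 ≤ 4 — holds.
(6) max(-8, 9) = 9 — holds.
(7) 7 / 7 = 1, so 7 divides 7 — holds.
(8) a6 = 6 lies in [3, 6] — holds.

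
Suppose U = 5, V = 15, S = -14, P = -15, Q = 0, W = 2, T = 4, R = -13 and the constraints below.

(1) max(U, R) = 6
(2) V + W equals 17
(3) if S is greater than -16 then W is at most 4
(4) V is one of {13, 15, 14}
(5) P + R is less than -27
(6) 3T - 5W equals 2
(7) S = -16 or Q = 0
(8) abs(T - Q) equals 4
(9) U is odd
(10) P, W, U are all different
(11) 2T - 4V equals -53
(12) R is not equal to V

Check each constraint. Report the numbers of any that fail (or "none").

(1) max(5, -13) = 5, not 6 — violated.
(2) V + W = 15 + 2 = 17 — satisfied.
(3) S = -14 > -16, so we need W ≤ 4; W = 2 ≤ 4 — satisfied.
(4) V = 15 is in {13, 15, 14} — satisfied.
(5) P + R = -15 + (-13) = -28; -28 < -27 — satisfied.
(6) 3T - 5W = 3(4) - 5(2) = 2 — satisfied.
(7) S = -14 ≠ -16, but Q = 0 = 0 (second disjunct) — satisfied.
(8) abs(4 - 0) = 4 — satisfied.
(9) U = 5 is odd — satisfied.
(10) values -15, 2, 5 are pairwise distinct — satisfied.
(11) 2T - 4V = 2(4) - 4(15) = -52, not -53 — violated.
(12) R = -13, V = 15; distinct — satisfied.

The assignment fails constraints 1 and 11.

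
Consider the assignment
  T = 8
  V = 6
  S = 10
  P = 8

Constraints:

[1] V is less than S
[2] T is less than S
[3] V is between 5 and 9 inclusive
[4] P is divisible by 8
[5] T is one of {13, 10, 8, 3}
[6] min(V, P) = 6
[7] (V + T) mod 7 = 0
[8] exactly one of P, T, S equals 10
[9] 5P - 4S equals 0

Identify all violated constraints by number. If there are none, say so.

No violations.

[1] V = 6, S = 10; 6 < 10 — holds.
[2] T = 8, S = 10; 8 < 10 — holds.
[3] V = 6 lies in [5, 9] — holds.
[4] 8 / 8 = 1, so 8 divides 8 — holds.
[5] T = 8 is in {13, 10, 8, 3} — holds.
[6] min(6, 8) = 6 — holds.
[7] V + T = 14; 14 mod 7 = 0 — holds.
[8] P=8, T=8, S=10; 1 of them equals 10 — holds.
[9] 5P - 4S = 5(8) - 4(10) = 0 — holds.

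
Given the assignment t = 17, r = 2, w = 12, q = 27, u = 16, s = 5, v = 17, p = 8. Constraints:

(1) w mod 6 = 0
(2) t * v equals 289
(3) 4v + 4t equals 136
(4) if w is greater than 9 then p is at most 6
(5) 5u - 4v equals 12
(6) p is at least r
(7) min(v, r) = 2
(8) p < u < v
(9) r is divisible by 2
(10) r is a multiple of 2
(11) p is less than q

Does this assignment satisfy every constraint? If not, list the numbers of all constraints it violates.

(1) 12 mod 6 = 0  ✔
(2) t * v = 17 * 17 = 289  ✔
(3) 4v + 4t = 4(17) + 4(17) = 136  ✔
(4) w = 12 > 9, so we need p ≤ 6; but p = 8 > 6  ✘
(5) 5u - 4v = 5(16) - 4(17) = 12  ✔
(6) p = 8, r = 2; 8 ≥ 2  ✔
(7) min(17, 2) = 2  ✔
(8) values 8 < 16 < 17  ✔
(9) 2 / 2 = 1, so 2 divides 2  ✔
(10) 2 / 2 = 1, so 2 divides 2  ✔
(11) p = 8, q = 27; 8 < 27  ✔

The assignment fails constraint 4.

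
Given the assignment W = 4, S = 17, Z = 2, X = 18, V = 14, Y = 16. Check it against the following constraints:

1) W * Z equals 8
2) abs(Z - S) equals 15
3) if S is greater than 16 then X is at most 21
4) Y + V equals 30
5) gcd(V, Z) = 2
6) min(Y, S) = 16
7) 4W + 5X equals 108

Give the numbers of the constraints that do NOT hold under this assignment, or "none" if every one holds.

1) W * Z = 4 * 2 = 8  OK
2) abs(2 - 17) = 15  OK
3) S = 17 > 16, so we need X ≤ 21; X = 18 ≤ 21  OK
4) Y + V = 16 + 14 = 30  OK
5) gcd(14, 2) = 2  OK
6) min(16, 17) = 16  OK
7) 4W + 5X = 4(4) + 5(18) = 106, not 108  FAIL

The assignment fails constraint 7.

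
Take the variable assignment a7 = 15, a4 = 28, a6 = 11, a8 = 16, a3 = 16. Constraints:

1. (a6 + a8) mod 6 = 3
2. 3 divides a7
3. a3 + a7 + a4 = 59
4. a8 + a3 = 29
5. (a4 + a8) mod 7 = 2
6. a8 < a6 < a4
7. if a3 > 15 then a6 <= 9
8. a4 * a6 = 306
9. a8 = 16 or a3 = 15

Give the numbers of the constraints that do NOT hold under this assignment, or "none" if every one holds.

1. a6 + a8 = 27; 27 mod 6 = 3 — holds.
2. 15 / 3 = 5, so 3 divides 15 — holds.
3. a3 + a7 + a4 = 16 + 15 + 28 = 59 — holds.
4. a8 + a3 = 16 + 16 = 32, not 29 — does not hold.
5. a4 + a8 = 44; 44 mod 7 = 2 — holds.
6. values 16, 11, 28; a8 = 16 is not < a6 = 11 — does not hold.
7. a3 = 16 > 15, so we need a6 ≤ 9; but a6 = 11 > 9 — does not hold.
8. a4 * a6 = 28 * 11 = 308, not 306 — does not hold.
9. a8 = 16 = 16 (first disjunct) — holds.

No — constraints 4, 6, 7, 8 are not satisfied.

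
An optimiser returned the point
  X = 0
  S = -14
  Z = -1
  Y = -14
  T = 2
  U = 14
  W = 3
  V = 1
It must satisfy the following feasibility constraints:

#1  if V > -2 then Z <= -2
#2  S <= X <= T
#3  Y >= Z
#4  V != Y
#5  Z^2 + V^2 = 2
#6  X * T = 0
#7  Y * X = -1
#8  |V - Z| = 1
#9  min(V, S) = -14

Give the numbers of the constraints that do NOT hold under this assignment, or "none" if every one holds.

The assignment fails constraints 1, 3, 7, and 8.

#1 V = 1 > -2, so we need Z ≤ -2; but Z = -1 > -2  ✘
#2 values -14 <= 0 <= 2  ✔
#3 Y = -14, Z = -1; -14 < -1 (want ≥)  ✘
#4 V = 1, Y = -14; distinct  ✔
#5 Z^2 + V^2 = (-1)^2 + 1^2 = 1 + 1 = 2  ✔
#6 X * T = 0 * 2 = 0  ✔
#7 Y * X = -14 * 0 = 0, not -1  ✘
#8 |1 - (-1)| = 2, not 1  ✘
#9 min(1, -14) = -14  ✔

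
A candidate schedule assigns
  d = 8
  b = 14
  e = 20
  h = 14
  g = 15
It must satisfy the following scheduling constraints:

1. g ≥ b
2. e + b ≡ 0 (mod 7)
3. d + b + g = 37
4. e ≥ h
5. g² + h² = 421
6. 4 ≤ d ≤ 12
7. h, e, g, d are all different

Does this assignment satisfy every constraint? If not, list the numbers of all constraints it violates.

The assignment fails constraint 2.

1. g = 15, b = 14; 15 ≥ 14  holds
2. e + b = 34; 34 mod 7 = 6, not 0  fails
3. d + b + g = 8 + 14 + 15 = 37  holds
4. e = 20, h = 14; 20 ≥ 14  holds
5. g² + h² = 15² + 14² = 225 + 196 = 421  holds
6. d = 8 lies in [4, 12]  holds
7. values 14, 20, 15, 8 are pairwise distinct  holds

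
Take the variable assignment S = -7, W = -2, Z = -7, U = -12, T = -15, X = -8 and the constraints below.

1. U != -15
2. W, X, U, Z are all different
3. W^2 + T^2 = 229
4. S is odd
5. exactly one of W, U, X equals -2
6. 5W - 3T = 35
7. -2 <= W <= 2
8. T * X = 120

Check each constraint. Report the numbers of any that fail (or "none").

1. U = -12, and -12 ≠ -15  OK
2. values -2, -8, -12, -7 are pairwise distinct  OK
3. W^2 + T^2 = (-2)^2 + (-15)^2 = 4 + 225 = 229  OK
4. S = -7 is odd  OK
5. W=-2, U=-12, X=-8; 1 of them equals -2  OK
6. 5W - 3T = 5(-2) - 3(-15) = 35  OK
7. W = -2 lies in [-2, 2]  OK
8. T * X = -15 * (-8) = 120  OK

Yes — all constraints hold.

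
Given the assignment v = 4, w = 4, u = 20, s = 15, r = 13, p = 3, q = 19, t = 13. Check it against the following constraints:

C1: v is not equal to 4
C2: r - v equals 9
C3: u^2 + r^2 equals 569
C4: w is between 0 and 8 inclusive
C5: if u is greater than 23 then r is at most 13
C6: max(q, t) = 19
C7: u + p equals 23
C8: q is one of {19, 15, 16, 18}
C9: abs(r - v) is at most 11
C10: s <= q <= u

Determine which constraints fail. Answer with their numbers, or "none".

C1: v = 4, but 4 is required to differ  false
C2: r - v = 13 - 4 = 9  true
C3: u^2 + r^2 = 20^2 + 13^2 = 400 + 169 = 569  true
C4: w = 4 lies in [0, 8]  true
C5: u = 20, not > 23; antecedent false, conditional vacuously true  true
C6: max(19, 13) = 19  true
C7: u + p = 20 + 3 = 23  true
C8: q = 19 is in {19, 15, 16, 18}  true
C9: abs(13 - 4) = 9; 9 ≤ 11  true
C10: values 15 <= 19 <= 20  true

Violated: 1.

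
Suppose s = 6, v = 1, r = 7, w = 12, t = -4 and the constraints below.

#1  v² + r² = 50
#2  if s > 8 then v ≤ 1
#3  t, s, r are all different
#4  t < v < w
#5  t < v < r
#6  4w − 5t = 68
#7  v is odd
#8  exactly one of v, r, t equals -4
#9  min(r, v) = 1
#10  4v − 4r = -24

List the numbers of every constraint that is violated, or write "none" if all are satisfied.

#1 v² + r² = 1² + 7² = 1 + 49 = 50 — satisfied.
#2 s = 6, not > 8; antecedent false, conditional vacuously true — satisfied.
#3 values -4, 6, 7 are pairwise distinct — satisfied.
#4 values -4 < 1 < 12 — satisfied.
#5 values -4 < 1 < 7 — satisfied.
#6 4w − 5t = 4(12) − 5(-4) = 68 — satisfied.
#7 v = 1 is odd — satisfied.
#8 v=1, r=7, t=-4; 1 of them equals -4 — satisfied.
#9 min(7, 1) = 1 — satisfied.
#10 4v − 4r = 4(1) − 4(7) = -24 — satisfied.

The assignment satisfies every constraint.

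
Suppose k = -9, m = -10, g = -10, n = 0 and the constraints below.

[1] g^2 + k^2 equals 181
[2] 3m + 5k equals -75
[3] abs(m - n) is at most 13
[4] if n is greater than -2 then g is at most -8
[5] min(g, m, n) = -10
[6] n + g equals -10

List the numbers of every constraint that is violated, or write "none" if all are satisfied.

[1] g^2 + k^2 = (-10)^2 + (-9)^2 = 100 + 81 = 181  true
[2] 3m + 5k = 3(-10) + 5(-9) = -75  true
[3] abs(-10 - 0) = 10; 10 ≤ 13  true
[4] n = 0 > -2, so we need g ≤ -8; g = -10 ≤ -8  true
[5] min(-10, -10, 0) = -10  true
[6] n + g = 0 + (-10) = -10  true

No violations.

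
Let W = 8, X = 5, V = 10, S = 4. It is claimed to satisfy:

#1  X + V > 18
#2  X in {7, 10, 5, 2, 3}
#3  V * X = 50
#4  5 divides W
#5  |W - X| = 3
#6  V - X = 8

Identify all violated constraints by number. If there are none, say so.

#1 X + V = 5 + 10 = 15; 15 ≤ 18, bound 18 not met — violated.
#2 X = 5 is in {7, 10, 5, 2, 3} — satisfied.
#3 V * X = 10 * 5 = 50 — satisfied.
#4 8 = 5*1 + 3, so 5 does not divide 8 — violated.
#5 |8 - 5| = 3 — satisfied.
#6 V - X = 10 - 5 = 5, not 8 — violated.

No — constraints 1, 4, and 6 are not satisfied.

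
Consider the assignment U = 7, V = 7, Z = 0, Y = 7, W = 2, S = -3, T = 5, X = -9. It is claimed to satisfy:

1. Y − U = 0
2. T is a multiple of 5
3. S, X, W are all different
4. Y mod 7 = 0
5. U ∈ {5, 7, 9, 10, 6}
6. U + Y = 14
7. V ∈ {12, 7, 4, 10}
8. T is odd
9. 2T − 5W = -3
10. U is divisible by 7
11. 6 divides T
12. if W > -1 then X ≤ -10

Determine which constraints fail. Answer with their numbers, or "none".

No — constraints 9, 11, 12 are not satisfied.

1. Y − U = 7 − 7 = 0 — satisfied.
2. 5 / 5 = 1, so 5 divides 5 — satisfied.
3. values -3, -9, 2 are pairwise distinct — satisfied.
4. 7 mod 7 = 0 — satisfied.
5. U = 7 is in {5, 7, 9, 10, 6} — satisfied.
6. U + Y = 7 + 7 = 14 — satisfied.
7. V = 7 is in {12, 7, 4, 10} — satisfied.
8. T = 5 is odd — satisfied.
9. 2T − 5W = 2(5) − 5(2) = 0, not -3 — violated.
10. 7 / 7 = 1, so 7 divides 7 — satisfied.
11. 5 = 6×0 + 5, so 6 does not divide 5 — violated.
12. W = 2 > -1, so we need X ≤ -10; but X = -9 > -10 — violated.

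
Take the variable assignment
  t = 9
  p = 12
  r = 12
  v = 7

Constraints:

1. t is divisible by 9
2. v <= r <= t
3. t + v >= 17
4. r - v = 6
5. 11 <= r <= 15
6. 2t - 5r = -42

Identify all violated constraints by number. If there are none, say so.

No — constraints 2, 3, and 4 are not satisfied.

1. 9 / 9 = 1, so 9 divides 9 — OK.
2. values 7, 12, 9; r = 12 is not <= t = 9 — violated.
3. t + v = 9 + 7 = 16; 16 < 17, bound 17 not met — violated.
4. r - v = 12 - 7 = 5, not 6 — violated.
5. r = 12 lies in [11, 15] — OK.
6. 2t - 5r = 2(9) - 5(12) = -42 — OK.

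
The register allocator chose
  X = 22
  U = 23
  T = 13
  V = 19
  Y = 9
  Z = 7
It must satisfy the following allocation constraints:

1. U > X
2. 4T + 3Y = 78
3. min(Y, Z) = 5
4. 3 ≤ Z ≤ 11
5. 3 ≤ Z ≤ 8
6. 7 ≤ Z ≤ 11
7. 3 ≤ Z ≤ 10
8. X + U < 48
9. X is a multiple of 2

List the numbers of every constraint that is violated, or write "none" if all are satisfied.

No — constraints 2 and 3 are not satisfied.

1. U = 23, X = 22; 23 > 22 — holds.
2. 4T + 3Y = 4(13) + 3(9) = 79, not 78 — fails.
3. min(9, 7) = 7, not 5 — fails.
4. Z = 7 lies in [3, 11] — holds.
5. Z = 7 lies in [3, 8] — holds.
6. Z = 7 lies in [7, 11] — holds.
7. Z = 7 lies in [3, 10] — holds.
8. X + U = 22 + 23 = 45; 45 < 48 — holds.
9. 22 / 2 = 11, so 2 divides 22 — holds.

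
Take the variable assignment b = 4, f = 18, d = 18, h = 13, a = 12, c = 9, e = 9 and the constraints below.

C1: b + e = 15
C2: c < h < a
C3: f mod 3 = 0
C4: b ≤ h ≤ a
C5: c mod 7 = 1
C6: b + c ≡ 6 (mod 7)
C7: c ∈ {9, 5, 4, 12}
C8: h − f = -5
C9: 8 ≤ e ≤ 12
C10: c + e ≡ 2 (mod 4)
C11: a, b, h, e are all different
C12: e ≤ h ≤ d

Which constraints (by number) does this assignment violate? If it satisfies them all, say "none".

Constraints 1, 2, 4, and 5 are violated.

C1: b + e = 4 + 9 = 13, not 15 — violated.
C2: values 9, 13, 12; h = 13 is not < a = 12 — violated.
C3: 18 mod 3 = 0 — satisfied.
C4: values 4, 13, 12; h = 13 is not ≤ a = 12 — violated.
C5: 9 mod 7 = 2, not 1 — violated.
C6: b + c = 13; 13 mod 7 = 6 — satisfied.
C7: c = 9 is in {9, 5, 4, 12} — satisfied.
C8: h − f = 13 − 18 = -5 — satisfied.
C9: e = 9 lies in [8, 12] — satisfied.
C10: c + e = 18; 18 mod 4 = 2 — satisfied.
C11: values 12, 4, 13, 9 are pairwise distinct — satisfied.
C12: values 9 ≤ 13 ≤ 18 — satisfied.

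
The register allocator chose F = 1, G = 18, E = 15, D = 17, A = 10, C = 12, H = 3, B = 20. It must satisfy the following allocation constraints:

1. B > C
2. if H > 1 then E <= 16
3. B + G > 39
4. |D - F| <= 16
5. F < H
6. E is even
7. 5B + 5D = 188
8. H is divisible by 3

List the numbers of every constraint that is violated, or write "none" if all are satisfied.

1. B = 20, C = 12; 20 > 12  OK
2. H = 3 > 1, so we need E ≤ 16; E = 15 ≤ 16  OK
3. B + G = 20 + 18 = 38; 38 ≤ 39, bound 39 not met  FAIL
4. |17 - 1| = 16; 16 ≤ 16  OK
5. F = 1, H = 3; 1 < 3  OK
6. E = 15 is odd  FAIL
7. 5B + 5D = 5(20) + 5(17) = 185, not 188  FAIL
8. 3 / 3 = 1, so 3 divides 3  OK

Constraints 3, 6, 7 are violated.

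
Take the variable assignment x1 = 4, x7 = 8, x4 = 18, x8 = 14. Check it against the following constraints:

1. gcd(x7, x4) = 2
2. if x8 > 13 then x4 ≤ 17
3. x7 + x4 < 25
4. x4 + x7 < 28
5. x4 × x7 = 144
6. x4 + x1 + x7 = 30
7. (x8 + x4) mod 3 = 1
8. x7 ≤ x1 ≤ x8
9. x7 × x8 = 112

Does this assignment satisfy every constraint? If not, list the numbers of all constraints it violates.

1. gcd(8, 18) = 2  OK
2. x8 = 14 > 13, so we need x4 ≤ 17; but x4 = 18 > 17  FAIL
3. x7 + x4 = 8 + 18 = 26; 26 ≥ 25, bound 25 not met  FAIL
4. x4 + x7 = 18 + 8 = 26; 26 < 28  OK
5. x4 × x7 = 18 × 8 = 144  OK
6. x4 + x1 + x7 = 18 + 4 + 8 = 30  OK
7. x8 + x4 = 32; 32 mod 3 = 2, not 1  FAIL
8. values 8, 4, 14; x7 = 8 is not ≤ x1 = 4  FAIL
9. x7 × x8 = 8 × 14 = 112  OK

Constraints 2, 3, 7, 8 are violated.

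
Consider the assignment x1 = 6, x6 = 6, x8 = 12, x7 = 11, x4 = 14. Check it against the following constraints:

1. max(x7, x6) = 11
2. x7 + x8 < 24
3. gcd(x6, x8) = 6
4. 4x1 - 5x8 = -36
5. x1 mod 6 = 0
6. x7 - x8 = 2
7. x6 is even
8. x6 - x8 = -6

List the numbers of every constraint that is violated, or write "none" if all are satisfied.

1. max(11, 6) = 11 — satisfied.
2. x7 + x8 = 11 + 12 = 23; 23 < 24 — satisfied.
3. gcd(6, 12) = 6 — satisfied.
4. 4x1 - 5x8 = 4(6) - 5(12) = -36 — satisfied.
5. 6 mod 6 = 0 — satisfied.
6. x7 - x8 = 11 - 12 = -1, not 2 — violated.
7. x6 = 6 is even — satisfied.
8. x6 - x8 = 6 - 12 = -6 — satisfied.

The assignment fails constraint 6.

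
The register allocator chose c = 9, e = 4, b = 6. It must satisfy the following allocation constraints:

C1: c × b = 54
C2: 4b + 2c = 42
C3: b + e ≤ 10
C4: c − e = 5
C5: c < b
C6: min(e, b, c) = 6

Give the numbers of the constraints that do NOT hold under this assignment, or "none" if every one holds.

C1: c × b = 9 × 6 = 54 — satisfied.
C2: 4b + 2c = 4(6) + 2(9) = 42 — satisfied.
C3: b + e = 6 + 4 = 10; 10 ≤ 10 — satisfied.
C4: c − e = 9 − 4 = 5 — satisfied.
C5: c = 9, b = 6; 9 ≥ 6 (want <) — violated.
C6: min(4, 6, 9) = 4, not 6 — violated.

No — constraints 5 and 6 are not satisfied.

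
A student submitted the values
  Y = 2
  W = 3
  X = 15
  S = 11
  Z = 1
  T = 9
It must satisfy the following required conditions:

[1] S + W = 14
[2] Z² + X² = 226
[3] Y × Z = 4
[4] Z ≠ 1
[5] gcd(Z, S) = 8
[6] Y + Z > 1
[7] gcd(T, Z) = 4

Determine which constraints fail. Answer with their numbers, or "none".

[1] S + W = 11 + 3 = 14  yes
[2] Z² + X² = 1² + 15² = 1 + 225 = 226  yes
[3] Y × Z = 2 × 1 = 2, not 4  no
[4] Z = 1, but 1 is required to differ  no
[5] gcd(1, 11) = 1, not 8  no
[6] Y + Z = 2 + 1 = 3; 3 > 1  yes
[7] gcd(9, 1) = 1, not 4  no

The assignment fails constraints 3, 4, 5, 7.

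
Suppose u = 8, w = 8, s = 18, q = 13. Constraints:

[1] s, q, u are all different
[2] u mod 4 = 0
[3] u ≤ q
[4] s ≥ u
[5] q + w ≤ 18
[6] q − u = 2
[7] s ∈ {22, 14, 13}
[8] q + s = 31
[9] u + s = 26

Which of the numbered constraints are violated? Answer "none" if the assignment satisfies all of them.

[1] values 18, 13, 8 are pairwise distinct  yes
[2] 8 mod 4 = 0  yes
[3] u = 8, q = 13; 8 ≤ 13  yes
[4] s = 18, u = 8; 18 ≥ 8  yes
[5] q + w = 13 + 8 = 21; 21 > 18, bound 18 not met  no
[6] q − u = 13 − 8 = 5, not 2  no
[7] s = 18 is not in {22, 14, 13}  no
[8] q + s = 13 + 18 = 31  yes
[9] u + s = 8 + 18 = 26  yes

No — constraints 5, 6, and 7 are not satisfied.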